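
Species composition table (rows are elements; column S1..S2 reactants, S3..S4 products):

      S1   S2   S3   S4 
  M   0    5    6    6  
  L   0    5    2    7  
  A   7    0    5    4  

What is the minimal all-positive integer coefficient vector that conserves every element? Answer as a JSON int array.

Coefficients: [3, 6, 1, 4]

M: 3·0+6·5 = 30 | 1·6+4·6 = 30
L: 3·0+6·5 = 30 | 1·2+4·7 = 30
A: 3·7+6·0 = 21 | 1·5+4·4 = 21
gcd(3,6,1,4) = 1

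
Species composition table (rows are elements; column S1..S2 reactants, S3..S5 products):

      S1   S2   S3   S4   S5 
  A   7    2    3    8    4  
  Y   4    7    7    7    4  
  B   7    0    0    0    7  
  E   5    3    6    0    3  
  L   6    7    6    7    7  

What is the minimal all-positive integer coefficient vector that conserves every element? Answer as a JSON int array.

A: 3·7+4·2 = 29 | 3·3+1·8+3·4 = 29
Y: 3·4+4·7 = 40 | 3·7+1·7+3·4 = 40
B: 3·7+4·0 = 21 | 3·0+1·0+3·7 = 21
E: 3·5+4·3 = 27 | 3·6+1·0+3·3 = 27
L: 3·6+4·7 = 46 | 3·6+1·7+3·7 = 46
gcd(3,4,3,1,3) = 1

Coefficients: [3, 4, 3, 1, 3]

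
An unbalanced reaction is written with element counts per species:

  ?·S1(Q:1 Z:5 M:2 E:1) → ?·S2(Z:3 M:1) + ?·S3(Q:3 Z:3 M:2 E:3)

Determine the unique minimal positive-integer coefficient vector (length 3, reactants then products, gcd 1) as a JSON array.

Coefficients: [3, 4, 1]

Q: 3·1 = 3 | 4·0+1·3 = 3
Z: 3·5 = 15 | 4·3+1·3 = 15
M: 3·2 = 6 | 4·1+1·2 = 6
E: 3·1 = 3 | 4·0+1·3 = 3
gcd(3,4,1) = 1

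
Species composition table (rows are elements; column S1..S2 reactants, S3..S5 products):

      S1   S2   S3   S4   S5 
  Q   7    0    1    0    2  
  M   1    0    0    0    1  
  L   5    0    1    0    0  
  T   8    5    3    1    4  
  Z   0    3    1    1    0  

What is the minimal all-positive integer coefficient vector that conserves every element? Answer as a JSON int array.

Coefficients: [1, 3, 5, 4, 1]

Q: 1·7+3·0 = 7 | 5·1+4·0+1·2 = 7
M: 1·1+3·0 = 1 | 5·0+4·0+1·1 = 1
L: 1·5+3·0 = 5 | 5·1+4·0+1·0 = 5
T: 1·8+3·5 = 23 | 5·3+4·1+1·4 = 23
Z: 1·0+3·3 = 9 | 5·1+4·1+1·0 = 9
gcd(1,3,5,4,1) = 1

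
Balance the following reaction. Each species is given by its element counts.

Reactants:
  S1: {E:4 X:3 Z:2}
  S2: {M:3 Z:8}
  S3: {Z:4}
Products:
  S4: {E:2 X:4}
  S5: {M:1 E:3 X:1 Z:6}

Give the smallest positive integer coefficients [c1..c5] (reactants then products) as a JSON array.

M: 6·0+2·3+2·0 = 6 | 3·0+6·1 = 6
E: 6·4+2·0+2·0 = 24 | 3·2+6·3 = 24
X: 6·3+2·0+2·0 = 18 | 3·4+6·1 = 18
Z: 6·2+2·8+2·4 = 36 | 3·0+6·6 = 36
gcd(6,2,2,3,6) = 1

Coefficients: [6, 2, 2, 3, 6]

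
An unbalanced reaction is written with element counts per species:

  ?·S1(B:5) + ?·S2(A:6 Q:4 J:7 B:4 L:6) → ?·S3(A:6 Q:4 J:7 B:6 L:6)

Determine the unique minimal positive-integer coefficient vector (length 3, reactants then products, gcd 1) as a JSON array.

Coefficients: [2, 5, 5]

A: 2·0+5·6 = 30 | 5·6 = 30
Q: 2·0+5·4 = 20 | 5·4 = 20
J: 2·0+5·7 = 35 | 5·7 = 35
B: 2·5+5·4 = 30 | 5·6 = 30
L: 2·0+5·6 = 30 | 5·6 = 30
gcd(2,5,5) = 1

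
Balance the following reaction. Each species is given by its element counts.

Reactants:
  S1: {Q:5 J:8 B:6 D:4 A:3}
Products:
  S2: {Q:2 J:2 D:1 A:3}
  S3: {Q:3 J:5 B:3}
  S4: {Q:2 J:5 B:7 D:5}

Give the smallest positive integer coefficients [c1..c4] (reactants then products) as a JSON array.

Q: 5·5 = 25 | 5·2+3·3+3·2 = 25
J: 5·8 = 40 | 5·2+3·5+3·5 = 40
B: 5·6 = 30 | 5·0+3·3+3·7 = 30
D: 5·4 = 20 | 5·1+3·0+3·5 = 20
A: 5·3 = 15 | 5·3+3·0+3·0 = 15
gcd(5,5,3,3) = 1

Coefficients: [5, 5, 3, 3]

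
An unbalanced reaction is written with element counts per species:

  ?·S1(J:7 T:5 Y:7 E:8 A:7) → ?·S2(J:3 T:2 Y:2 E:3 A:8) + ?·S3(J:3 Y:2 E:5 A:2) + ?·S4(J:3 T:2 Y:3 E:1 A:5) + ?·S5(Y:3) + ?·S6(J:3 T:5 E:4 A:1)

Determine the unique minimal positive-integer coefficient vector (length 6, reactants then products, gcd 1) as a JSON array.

J: 6·7 = 42 | 1·3+5·3+4·3+6·0+4·3 = 42
T: 6·5 = 30 | 1·2+5·0+4·2+6·0+4·5 = 30
Y: 6·7 = 42 | 1·2+5·2+4·3+6·3+4·0 = 42
E: 6·8 = 48 | 1·3+5·5+4·1+6·0+4·4 = 48
A: 6·7 = 42 | 1·8+5·2+4·5+6·0+4·1 = 42
gcd(6,1,5,4,6,4) = 1

Coefficients: [6, 1, 5, 4, 6, 4]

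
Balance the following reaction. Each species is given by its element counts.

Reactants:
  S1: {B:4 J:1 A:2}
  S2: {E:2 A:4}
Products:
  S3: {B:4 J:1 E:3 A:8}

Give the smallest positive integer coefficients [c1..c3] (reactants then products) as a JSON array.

Coefficients: [2, 3, 2]

B: 2·4+3·0 = 8 | 2·4 = 8
J: 2·1+3·0 = 2 | 2·1 = 2
E: 2·0+3·2 = 6 | 2·3 = 6
A: 2·2+3·4 = 16 | 2·8 = 16
gcd(2,3,2) = 1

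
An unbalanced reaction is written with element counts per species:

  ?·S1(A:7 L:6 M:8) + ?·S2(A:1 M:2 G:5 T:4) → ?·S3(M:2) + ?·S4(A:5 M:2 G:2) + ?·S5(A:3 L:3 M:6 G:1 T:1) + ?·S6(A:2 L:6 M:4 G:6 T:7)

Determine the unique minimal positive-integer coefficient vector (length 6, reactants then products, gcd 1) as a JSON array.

A: 3·7+4·1 = 25 | 3·0+3·5+2·3+2·2 = 25
L: 3·6+4·0 = 18 | 3·0+3·0+2·3+2·6 = 18
M: 3·8+4·2 = 32 | 3·2+3·2+2·6+2·4 = 32
G: 3·0+4·5 = 20 | 3·0+3·2+2·1+2·6 = 20
T: 3·0+4·4 = 16 | 3·0+3·0+2·1+2·7 = 16
gcd(3,4,3,3,2,2) = 1

Coefficients: [3, 4, 3, 3, 2, 2]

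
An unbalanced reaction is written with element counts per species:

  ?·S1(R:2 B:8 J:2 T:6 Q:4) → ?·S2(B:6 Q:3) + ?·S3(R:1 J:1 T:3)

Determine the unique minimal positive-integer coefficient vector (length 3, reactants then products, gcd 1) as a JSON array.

R: 3·2 = 6 | 4·0+6·1 = 6
B: 3·8 = 24 | 4·6+6·0 = 24
J: 3·2 = 6 | 4·0+6·1 = 6
T: 3·6 = 18 | 4·0+6·3 = 18
Q: 3·4 = 12 | 4·3+6·0 = 12
gcd(3,4,6) = 1

Coefficients: [3, 4, 6]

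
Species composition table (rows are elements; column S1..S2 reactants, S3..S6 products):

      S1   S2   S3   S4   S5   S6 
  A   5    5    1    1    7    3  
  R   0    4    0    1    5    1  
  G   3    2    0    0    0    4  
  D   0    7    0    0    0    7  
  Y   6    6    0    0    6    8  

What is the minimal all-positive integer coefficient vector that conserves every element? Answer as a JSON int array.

A: 2·5+3·5 = 25 | 5·1+4·1+1·7+3·3 = 25
R: 2·0+3·4 = 12 | 5·0+4·1+1·5+3·1 = 12
G: 2·3+3·2 = 12 | 5·0+4·0+1·0+3·4 = 12
D: 2·0+3·7 = 21 | 5·0+4·0+1·0+3·7 = 21
Y: 2·6+3·6 = 30 | 5·0+4·0+1·6+3·8 = 30
gcd(2,3,5,4,1,3) = 1

Coefficients: [2, 3, 5, 4, 1, 3]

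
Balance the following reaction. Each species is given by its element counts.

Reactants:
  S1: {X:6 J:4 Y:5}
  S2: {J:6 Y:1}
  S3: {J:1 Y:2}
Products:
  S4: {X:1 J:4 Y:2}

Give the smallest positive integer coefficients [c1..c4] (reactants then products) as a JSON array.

Coefficients: [1, 3, 2, 6]

X: 1·6+3·0+2·0 = 6 | 6·1 = 6
J: 1·4+3·6+2·1 = 24 | 6·4 = 24
Y: 1·5+3·1+2·2 = 12 | 6·2 = 12
gcd(1,3,2,6) = 1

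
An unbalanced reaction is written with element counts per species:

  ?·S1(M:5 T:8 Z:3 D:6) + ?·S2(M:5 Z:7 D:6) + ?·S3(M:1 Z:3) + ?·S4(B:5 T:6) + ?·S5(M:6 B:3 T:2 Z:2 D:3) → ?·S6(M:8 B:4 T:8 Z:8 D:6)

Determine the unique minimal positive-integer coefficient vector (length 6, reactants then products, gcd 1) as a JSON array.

M: 2·5+1·5+5·1+2·0+2·6 = 32 | 4·8 = 32
B: 2·0+1·0+5·0+2·5+2·3 = 16 | 4·4 = 16
T: 2·8+1·0+5·0+2·6+2·2 = 32 | 4·8 = 32
Z: 2·3+1·7+5·3+2·0+2·2 = 32 | 4·8 = 32
D: 2·6+1·6+5·0+2·0+2·3 = 24 | 4·6 = 24
gcd(2,1,5,2,2,4) = 1

Coefficients: [2, 1, 5, 2, 2, 4]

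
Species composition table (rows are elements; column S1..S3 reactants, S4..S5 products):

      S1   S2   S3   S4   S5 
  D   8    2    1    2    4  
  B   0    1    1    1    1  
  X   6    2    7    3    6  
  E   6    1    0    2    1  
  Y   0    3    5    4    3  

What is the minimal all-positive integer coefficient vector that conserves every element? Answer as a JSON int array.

Coefficients: [1, 5, 2, 4, 3]

D: 1·8+5·2+2·1 = 20 | 4·2+3·4 = 20
B: 1·0+5·1+2·1 = 7 | 4·1+3·1 = 7
X: 1·6+5·2+2·7 = 30 | 4·3+3·6 = 30
E: 1·6+5·1+2·0 = 11 | 4·2+3·1 = 11
Y: 1·0+5·3+2·5 = 25 | 4·4+3·3 = 25
gcd(1,5,2,4,3) = 1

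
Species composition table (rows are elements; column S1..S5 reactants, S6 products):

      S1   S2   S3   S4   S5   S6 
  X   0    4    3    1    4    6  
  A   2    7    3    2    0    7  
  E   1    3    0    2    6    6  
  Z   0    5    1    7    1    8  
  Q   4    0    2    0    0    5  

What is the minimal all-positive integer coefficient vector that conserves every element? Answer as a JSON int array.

Coefficients: [5, 1, 5, 5, 3, 6]

X: 5·0+1·4+5·3+5·1+3·4 = 36 | 6·6 = 36
A: 5·2+1·7+5·3+5·2+3·0 = 42 | 6·7 = 42
E: 5·1+1·3+5·0+5·2+3·6 = 36 | 6·6 = 36
Z: 5·0+1·5+5·1+5·7+3·1 = 48 | 6·8 = 48
Q: 5·4+1·0+5·2+5·0+3·0 = 30 | 6·5 = 30
gcd(5,1,5,5,3,6) = 1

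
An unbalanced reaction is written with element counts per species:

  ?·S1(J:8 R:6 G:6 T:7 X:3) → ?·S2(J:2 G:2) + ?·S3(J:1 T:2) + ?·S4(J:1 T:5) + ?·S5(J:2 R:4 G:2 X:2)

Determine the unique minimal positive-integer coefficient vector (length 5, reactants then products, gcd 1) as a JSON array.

Coefficients: [2, 3, 2, 2, 3]

J: 2·8 = 16 | 3·2+2·1+2·1+3·2 = 16
R: 2·6 = 12 | 3·0+2·0+2·0+3·4 = 12
G: 2·6 = 12 | 3·2+2·0+2·0+3·2 = 12
T: 2·7 = 14 | 3·0+2·2+2·5+3·0 = 14
X: 2·3 = 6 | 3·0+2·0+2·0+3·2 = 6
gcd(2,3,2,2,3) = 1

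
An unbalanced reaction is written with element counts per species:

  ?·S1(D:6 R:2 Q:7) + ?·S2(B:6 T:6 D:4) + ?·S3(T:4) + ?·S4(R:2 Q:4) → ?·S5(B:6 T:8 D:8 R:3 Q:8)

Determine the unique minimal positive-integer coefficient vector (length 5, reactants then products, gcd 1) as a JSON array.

Coefficients: [4, 6, 3, 5, 6]

B: 4·0+6·6+3·0+5·0 = 36 | 6·6 = 36
T: 4·0+6·6+3·4+5·0 = 48 | 6·8 = 48
D: 4·6+6·4+3·0+5·0 = 48 | 6·8 = 48
R: 4·2+6·0+3·0+5·2 = 18 | 6·3 = 18
Q: 4·7+6·0+3·0+5·4 = 48 | 6·8 = 48
gcd(4,6,3,5,6) = 1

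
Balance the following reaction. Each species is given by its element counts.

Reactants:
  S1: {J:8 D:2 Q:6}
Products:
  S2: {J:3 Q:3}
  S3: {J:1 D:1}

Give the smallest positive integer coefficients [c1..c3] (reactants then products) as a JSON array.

J: 1·8 = 8 | 2·3+2·1 = 8
D: 1·2 = 2 | 2·0+2·1 = 2
Q: 1·6 = 6 | 2·3+2·0 = 6
gcd(1,2,2) = 1

Coefficients: [1, 2, 2]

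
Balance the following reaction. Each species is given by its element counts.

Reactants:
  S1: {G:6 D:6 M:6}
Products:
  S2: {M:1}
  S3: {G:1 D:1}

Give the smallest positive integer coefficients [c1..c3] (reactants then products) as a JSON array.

Coefficients: [1, 6, 6]

G: 1·6 = 6 | 6·0+6·1 = 6
D: 1·6 = 6 | 6·0+6·1 = 6
M: 1·6 = 6 | 6·1+6·0 = 6
gcd(1,6,6) = 1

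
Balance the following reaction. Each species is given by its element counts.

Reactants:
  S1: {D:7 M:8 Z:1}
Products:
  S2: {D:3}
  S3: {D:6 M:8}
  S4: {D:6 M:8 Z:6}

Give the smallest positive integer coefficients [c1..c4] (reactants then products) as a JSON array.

D: 6·7 = 42 | 2·3+5·6+1·6 = 42
M: 6·8 = 48 | 2·0+5·8+1·8 = 48
Z: 6·1 = 6 | 2·0+5·0+1·6 = 6
gcd(6,2,5,1) = 1

Coefficients: [6, 2, 5, 1]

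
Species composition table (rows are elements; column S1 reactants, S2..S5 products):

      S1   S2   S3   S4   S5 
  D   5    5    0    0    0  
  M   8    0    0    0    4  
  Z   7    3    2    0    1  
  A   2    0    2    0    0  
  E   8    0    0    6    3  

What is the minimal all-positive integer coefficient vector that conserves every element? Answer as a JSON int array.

Coefficients: [3, 3, 3, 1, 6]

D: 3·5 = 15 | 3·5+3·0+1·0+6·0 = 15
M: 3·8 = 24 | 3·0+3·0+1·0+6·4 = 24
Z: 3·7 = 21 | 3·3+3·2+1·0+6·1 = 21
A: 3·2 = 6 | 3·0+3·2+1·0+6·0 = 6
E: 3·8 = 24 | 3·0+3·0+1·6+6·3 = 24
gcd(3,3,3,1,6) = 1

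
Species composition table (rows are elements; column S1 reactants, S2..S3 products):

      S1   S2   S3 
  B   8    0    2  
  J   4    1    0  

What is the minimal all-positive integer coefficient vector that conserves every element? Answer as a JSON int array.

Coefficients: [1, 4, 4]

B: 1·8 = 8 | 4·0+4·2 = 8
J: 1·4 = 4 | 4·1+4·0 = 4
gcd(1,4,4) = 1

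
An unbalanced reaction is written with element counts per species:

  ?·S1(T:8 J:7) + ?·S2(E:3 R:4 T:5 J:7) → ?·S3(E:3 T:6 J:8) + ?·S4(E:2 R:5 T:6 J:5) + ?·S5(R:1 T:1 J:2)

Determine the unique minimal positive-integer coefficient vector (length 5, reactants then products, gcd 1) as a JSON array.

Coefficients: [2, 5, 3, 3, 5]

E: 2·0+5·3 = 15 | 3·3+3·2+5·0 = 15
R: 2·0+5·4 = 20 | 3·0+3·5+5·1 = 20
T: 2·8+5·5 = 41 | 3·6+3·6+5·1 = 41
J: 2·7+5·7 = 49 | 3·8+3·5+5·2 = 49
gcd(2,5,3,3,5) = 1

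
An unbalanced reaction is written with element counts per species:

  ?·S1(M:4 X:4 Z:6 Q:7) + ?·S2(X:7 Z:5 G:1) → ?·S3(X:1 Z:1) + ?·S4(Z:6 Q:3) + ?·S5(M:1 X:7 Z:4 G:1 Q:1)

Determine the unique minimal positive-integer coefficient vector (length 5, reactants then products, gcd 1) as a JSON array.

M: 1·4+4·0 = 4 | 4·0+1·0+4·1 = 4
X: 1·4+4·7 = 32 | 4·1+1·0+4·7 = 32
Z: 1·6+4·5 = 26 | 4·1+1·6+4·4 = 26
G: 1·0+4·1 = 4 | 4·0+1·0+4·1 = 4
Q: 1·7+4·0 = 7 | 4·0+1·3+4·1 = 7
gcd(1,4,4,1,4) = 1

Coefficients: [1, 4, 4, 1, 4]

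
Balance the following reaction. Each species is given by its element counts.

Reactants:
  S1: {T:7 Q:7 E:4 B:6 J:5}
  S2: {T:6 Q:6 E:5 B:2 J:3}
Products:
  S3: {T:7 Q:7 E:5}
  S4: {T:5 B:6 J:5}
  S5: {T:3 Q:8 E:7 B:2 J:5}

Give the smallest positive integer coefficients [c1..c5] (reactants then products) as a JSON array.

Coefficients: [1, 5, 3, 2, 2]

T: 1·7+5·6 = 37 | 3·7+2·5+2·3 = 37
Q: 1·7+5·6 = 37 | 3·7+2·0+2·8 = 37
E: 1·4+5·5 = 29 | 3·5+2·0+2·7 = 29
B: 1·6+5·2 = 16 | 3·0+2·6+2·2 = 16
J: 1·5+5·3 = 20 | 3·0+2·5+2·5 = 20
gcd(1,5,3,2,2) = 1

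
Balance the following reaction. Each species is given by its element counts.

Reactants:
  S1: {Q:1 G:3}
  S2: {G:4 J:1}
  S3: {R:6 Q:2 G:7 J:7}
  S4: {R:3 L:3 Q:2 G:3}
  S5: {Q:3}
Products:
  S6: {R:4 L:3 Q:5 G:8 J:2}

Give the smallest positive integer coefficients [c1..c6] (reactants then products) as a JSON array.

Coefficients: [1, 5, 1, 6, 5, 6]

R: 1·0+5·0+1·6+6·3+5·0 = 24 | 6·4 = 24
L: 1·0+5·0+1·0+6·3+5·0 = 18 | 6·3 = 18
Q: 1·1+5·0+1·2+6·2+5·3 = 30 | 6·5 = 30
G: 1·3+5·4+1·7+6·3+5·0 = 48 | 6·8 = 48
J: 1·0+5·1+1·7+6·0+5·0 = 12 | 6·2 = 12
gcd(1,5,1,6,5,6) = 1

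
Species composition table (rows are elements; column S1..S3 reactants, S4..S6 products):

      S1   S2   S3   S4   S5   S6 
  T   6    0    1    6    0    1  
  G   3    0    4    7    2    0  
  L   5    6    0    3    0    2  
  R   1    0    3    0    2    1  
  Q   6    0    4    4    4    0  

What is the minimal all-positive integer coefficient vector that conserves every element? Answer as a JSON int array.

T: 2·6+1·0+5·1 = 17 | 2·6+6·0+5·1 = 17
G: 2·3+1·0+5·4 = 26 | 2·7+6·2+5·0 = 26
L: 2·5+1·6+5·0 = 16 | 2·3+6·0+5·2 = 16
R: 2·1+1·0+5·3 = 17 | 2·0+6·2+5·1 = 17
Q: 2·6+1·0+5·4 = 32 | 2·4+6·4+5·0 = 32
gcd(2,1,5,2,6,5) = 1

Coefficients: [2, 1, 5, 2, 6, 5]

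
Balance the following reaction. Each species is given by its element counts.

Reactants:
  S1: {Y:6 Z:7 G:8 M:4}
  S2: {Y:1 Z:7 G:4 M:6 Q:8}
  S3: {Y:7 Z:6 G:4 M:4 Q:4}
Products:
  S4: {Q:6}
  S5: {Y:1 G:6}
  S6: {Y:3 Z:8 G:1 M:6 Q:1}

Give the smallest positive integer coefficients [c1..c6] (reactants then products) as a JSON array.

Y: 2·6+4·1+1·7 = 23 | 5·0+5·1+6·3 = 23
Z: 2·7+4·7+1·6 = 48 | 5·0+5·0+6·8 = 48
G: 2·8+4·4+1·4 = 36 | 5·0+5·6+6·1 = 36
M: 2·4+4·6+1·4 = 36 | 5·0+5·0+6·6 = 36
Q: 2·0+4·8+1·4 = 36 | 5·6+5·0+6·1 = 36
gcd(2,4,1,5,5,6) = 1

Coefficients: [2, 4, 1, 5, 5, 6]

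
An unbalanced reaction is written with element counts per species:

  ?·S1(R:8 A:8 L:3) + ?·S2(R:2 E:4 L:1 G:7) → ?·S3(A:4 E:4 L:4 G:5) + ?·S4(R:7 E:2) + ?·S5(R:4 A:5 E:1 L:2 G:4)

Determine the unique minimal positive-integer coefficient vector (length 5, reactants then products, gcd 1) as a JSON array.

Coefficients: [3, 3, 1, 2, 4]

R: 3·8+3·2 = 30 | 1·0+2·7+4·4 = 30
A: 3·8+3·0 = 24 | 1·4+2·0+4·5 = 24
E: 3·0+3·4 = 12 | 1·4+2·2+4·1 = 12
L: 3·3+3·1 = 12 | 1·4+2·0+4·2 = 12
G: 3·0+3·7 = 21 | 1·5+2·0+4·4 = 21
gcd(3,3,1,2,4) = 1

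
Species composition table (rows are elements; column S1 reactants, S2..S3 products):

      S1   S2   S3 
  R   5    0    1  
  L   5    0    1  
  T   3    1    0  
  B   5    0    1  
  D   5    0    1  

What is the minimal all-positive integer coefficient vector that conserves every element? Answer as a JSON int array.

Coefficients: [1, 3, 5]

R: 1·5 = 5 | 3·0+5·1 = 5
L: 1·5 = 5 | 3·0+5·1 = 5
T: 1·3 = 3 | 3·1+5·0 = 3
B: 1·5 = 5 | 3·0+5·1 = 5
D: 1·5 = 5 | 3·0+5·1 = 5
gcd(1,3,5) = 1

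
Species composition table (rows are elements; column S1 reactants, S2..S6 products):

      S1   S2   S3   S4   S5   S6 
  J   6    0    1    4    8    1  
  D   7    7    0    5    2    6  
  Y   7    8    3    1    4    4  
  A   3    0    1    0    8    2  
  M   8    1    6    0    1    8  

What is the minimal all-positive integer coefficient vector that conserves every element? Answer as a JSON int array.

J: 5·6 = 30 | 1·0+5·1+4·4+1·8+1·1 = 30
D: 5·7 = 35 | 1·7+5·0+4·5+1·2+1·6 = 35
Y: 5·7 = 35 | 1·8+5·3+4·1+1·4+1·4 = 35
A: 5·3 = 15 | 1·0+5·1+4·0+1·8+1·2 = 15
M: 5·8 = 40 | 1·1+5·6+4·0+1·1+1·8 = 40
gcd(5,1,5,4,1,1) = 1

Coefficients: [5, 1, 5, 4, 1, 1]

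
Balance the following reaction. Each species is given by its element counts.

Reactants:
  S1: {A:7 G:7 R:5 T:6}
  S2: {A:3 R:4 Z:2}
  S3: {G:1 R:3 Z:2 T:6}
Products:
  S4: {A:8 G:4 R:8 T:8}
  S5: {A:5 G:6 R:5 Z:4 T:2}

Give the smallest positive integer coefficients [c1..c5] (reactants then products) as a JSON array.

Coefficients: [6, 6, 2, 5, 4]

A: 6·7+6·3+2·0 = 60 | 5·8+4·5 = 60
G: 6·7+6·0+2·1 = 44 | 5·4+4·6 = 44
R: 6·5+6·4+2·3 = 60 | 5·8+4·5 = 60
Z: 6·0+6·2+2·2 = 16 | 5·0+4·4 = 16
T: 6·6+6·0+2·6 = 48 | 5·8+4·2 = 48
gcd(6,6,2,5,4) = 1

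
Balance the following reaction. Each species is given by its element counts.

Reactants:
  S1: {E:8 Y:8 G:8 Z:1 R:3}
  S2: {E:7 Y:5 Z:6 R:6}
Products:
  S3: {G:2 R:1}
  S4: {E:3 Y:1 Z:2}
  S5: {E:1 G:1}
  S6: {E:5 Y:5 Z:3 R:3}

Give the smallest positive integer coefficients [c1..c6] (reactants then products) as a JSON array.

E: 2·8+3·7 = 37 | 6·0+1·3+4·1+6·5 = 37
Y: 2·8+3·5 = 31 | 6·0+1·1+4·0+6·5 = 31
G: 2·8+3·0 = 16 | 6·2+1·0+4·1+6·0 = 16
Z: 2·1+3·6 = 20 | 6·0+1·2+4·0+6·3 = 20
R: 2·3+3·6 = 24 | 6·1+1·0+4·0+6·3 = 24
gcd(2,3,6,1,4,6) = 1

Coefficients: [2, 3, 6, 1, 4, 6]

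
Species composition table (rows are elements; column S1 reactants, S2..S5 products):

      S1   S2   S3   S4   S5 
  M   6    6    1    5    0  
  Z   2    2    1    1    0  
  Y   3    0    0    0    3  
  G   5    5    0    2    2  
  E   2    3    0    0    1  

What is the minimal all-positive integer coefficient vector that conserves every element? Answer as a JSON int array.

Coefficients: [3, 1, 2, 2, 3]

M: 3·6 = 18 | 1·6+2·1+2·5+3·0 = 18
Z: 3·2 = 6 | 1·2+2·1+2·1+3·0 = 6
Y: 3·3 = 9 | 1·0+2·0+2·0+3·3 = 9
G: 3·5 = 15 | 1·5+2·0+2·2+3·2 = 15
E: 3·2 = 6 | 1·3+2·0+2·0+3·1 = 6
gcd(3,1,2,2,3) = 1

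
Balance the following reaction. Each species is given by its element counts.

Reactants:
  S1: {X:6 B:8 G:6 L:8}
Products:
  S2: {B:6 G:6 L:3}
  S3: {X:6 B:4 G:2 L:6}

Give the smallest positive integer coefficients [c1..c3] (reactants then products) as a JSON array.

X: 3·6 = 18 | 2·0+3·6 = 18
B: 3·8 = 24 | 2·6+3·4 = 24
G: 3·6 = 18 | 2·6+3·2 = 18
L: 3·8 = 24 | 2·3+3·6 = 24
gcd(3,2,3) = 1

Coefficients: [3, 2, 3]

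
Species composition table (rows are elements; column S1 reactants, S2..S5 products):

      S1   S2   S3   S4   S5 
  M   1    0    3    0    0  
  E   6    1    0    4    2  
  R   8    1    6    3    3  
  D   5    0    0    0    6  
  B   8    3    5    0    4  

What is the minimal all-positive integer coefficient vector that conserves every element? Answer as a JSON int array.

Coefficients: [6, 6, 2, 5, 5]

M: 6·1 = 6 | 6·0+2·3+5·0+5·0 = 6
E: 6·6 = 36 | 6·1+2·0+5·4+5·2 = 36
R: 6·8 = 48 | 6·1+2·6+5·3+5·3 = 48
D: 6·5 = 30 | 6·0+2·0+5·0+5·6 = 30
B: 6·8 = 48 | 6·3+2·5+5·0+5·4 = 48
gcd(6,6,2,5,5) = 1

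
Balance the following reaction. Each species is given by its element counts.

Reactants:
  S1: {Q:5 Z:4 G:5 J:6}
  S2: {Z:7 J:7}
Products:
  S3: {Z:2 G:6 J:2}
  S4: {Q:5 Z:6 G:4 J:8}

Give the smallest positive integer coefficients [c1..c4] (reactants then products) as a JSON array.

Coefficients: [6, 2, 1, 6]

Q: 6·5+2·0 = 30 | 1·0+6·5 = 30
Z: 6·4+2·7 = 38 | 1·2+6·6 = 38
G: 6·5+2·0 = 30 | 1·6+6·4 = 30
J: 6·6+2·7 = 50 | 1·2+6·8 = 50
gcd(6,2,1,6) = 1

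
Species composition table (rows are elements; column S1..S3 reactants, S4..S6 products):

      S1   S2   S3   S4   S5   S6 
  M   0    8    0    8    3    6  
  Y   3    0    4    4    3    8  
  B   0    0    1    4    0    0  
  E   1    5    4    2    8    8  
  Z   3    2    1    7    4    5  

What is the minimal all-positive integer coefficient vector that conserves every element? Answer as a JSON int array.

M: 6·0+4·8+4·0 = 32 | 1·8+2·3+3·6 = 32
Y: 6·3+4·0+4·4 = 34 | 1·4+2·3+3·8 = 34
B: 6·0+4·0+4·1 = 4 | 1·4+2·0+3·0 = 4
E: 6·1+4·5+4·4 = 42 | 1·2+2·8+3·8 = 42
Z: 6·3+4·2+4·1 = 30 | 1·7+2·4+3·5 = 30
gcd(6,4,4,1,2,3) = 1

Coefficients: [6, 4, 4, 1, 2, 3]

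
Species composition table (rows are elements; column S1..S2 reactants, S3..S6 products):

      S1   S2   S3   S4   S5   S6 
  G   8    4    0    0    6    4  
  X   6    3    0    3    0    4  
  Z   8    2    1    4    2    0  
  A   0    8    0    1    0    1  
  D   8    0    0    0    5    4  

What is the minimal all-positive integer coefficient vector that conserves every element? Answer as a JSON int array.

Coefficients: [4, 1, 6, 5, 4, 3]

G: 4·8+1·4 = 36 | 6·0+5·0+4·6+3·4 = 36
X: 4·6+1·3 = 27 | 6·0+5·3+4·0+3·4 = 27
Z: 4·8+1·2 = 34 | 6·1+5·4+4·2+3·0 = 34
A: 4·0+1·8 = 8 | 6·0+5·1+4·0+3·1 = 8
D: 4·8+1·0 = 32 | 6·0+5·0+4·5+3·4 = 32
gcd(4,1,6,5,4,3) = 1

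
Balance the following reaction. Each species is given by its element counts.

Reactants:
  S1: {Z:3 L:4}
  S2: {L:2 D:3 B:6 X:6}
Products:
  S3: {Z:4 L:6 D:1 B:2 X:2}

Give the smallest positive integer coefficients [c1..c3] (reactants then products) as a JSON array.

Z: 4·3+1·0 = 12 | 3·4 = 12
L: 4·4+1·2 = 18 | 3·6 = 18
D: 4·0+1·3 = 3 | 3·1 = 3
B: 4·0+1·6 = 6 | 3·2 = 6
X: 4·0+1·6 = 6 | 3·2 = 6
gcd(4,1,3) = 1

Coefficients: [4, 1, 3]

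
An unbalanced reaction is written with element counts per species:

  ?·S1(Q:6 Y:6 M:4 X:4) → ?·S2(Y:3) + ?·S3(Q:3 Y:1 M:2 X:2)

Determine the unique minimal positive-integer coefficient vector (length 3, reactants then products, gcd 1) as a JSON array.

Coefficients: [3, 4, 6]

Q: 3·6 = 18 | 4·0+6·3 = 18
Y: 3·6 = 18 | 4·3+6·1 = 18
M: 3·4 = 12 | 4·0+6·2 = 12
X: 3·4 = 12 | 4·0+6·2 = 12
gcd(3,4,6) = 1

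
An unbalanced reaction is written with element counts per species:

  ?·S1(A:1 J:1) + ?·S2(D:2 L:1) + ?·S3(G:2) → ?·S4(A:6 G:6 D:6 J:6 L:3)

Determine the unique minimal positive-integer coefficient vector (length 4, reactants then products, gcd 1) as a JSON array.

Coefficients: [6, 3, 3, 1]

A: 6·1+3·0+3·0 = 6 | 1·6 = 6
G: 6·0+3·0+3·2 = 6 | 1·6 = 6
D: 6·0+3·2+3·0 = 6 | 1·6 = 6
J: 6·1+3·0+3·0 = 6 | 1·6 = 6
L: 6·0+3·1+3·0 = 3 | 1·3 = 3
gcd(6,3,3,1) = 1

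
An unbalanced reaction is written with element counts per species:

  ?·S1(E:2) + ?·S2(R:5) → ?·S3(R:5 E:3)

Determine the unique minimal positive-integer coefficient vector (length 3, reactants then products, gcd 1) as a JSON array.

Coefficients: [3, 2, 2]

R: 3·0+2·5 = 10 | 2·5 = 10
E: 3·2+2·0 = 6 | 2·3 = 6
gcd(3,2,2) = 1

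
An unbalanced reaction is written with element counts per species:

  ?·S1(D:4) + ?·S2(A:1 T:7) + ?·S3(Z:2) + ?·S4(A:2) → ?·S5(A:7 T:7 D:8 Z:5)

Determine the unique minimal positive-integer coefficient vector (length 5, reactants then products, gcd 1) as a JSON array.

A: 4·0+2·1+5·0+6·2 = 14 | 2·7 = 14
T: 4·0+2·7+5·0+6·0 = 14 | 2·7 = 14
D: 4·4+2·0+5·0+6·0 = 16 | 2·8 = 16
Z: 4·0+2·0+5·2+6·0 = 10 | 2·5 = 10
gcd(4,2,5,6,2) = 1

Coefficients: [4, 2, 5, 6, 2]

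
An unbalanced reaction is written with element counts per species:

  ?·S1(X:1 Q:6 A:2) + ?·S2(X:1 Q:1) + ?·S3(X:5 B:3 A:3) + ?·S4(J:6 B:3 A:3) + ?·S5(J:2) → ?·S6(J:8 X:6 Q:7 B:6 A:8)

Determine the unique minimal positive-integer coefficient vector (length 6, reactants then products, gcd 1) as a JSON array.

Coefficients: [5, 5, 4, 6, 2, 5]

J: 5·0+5·0+4·0+6·6+2·2 = 40 | 5·8 = 40
X: 5·1+5·1+4·5+6·0+2·0 = 30 | 5·6 = 30
Q: 5·6+5·1+4·0+6·0+2·0 = 35 | 5·7 = 35
B: 5·0+5·0+4·3+6·3+2·0 = 30 | 5·6 = 30
A: 5·2+5·0+4·3+6·3+2·0 = 40 | 5·8 = 40
gcd(5,5,4,6,2,5) = 1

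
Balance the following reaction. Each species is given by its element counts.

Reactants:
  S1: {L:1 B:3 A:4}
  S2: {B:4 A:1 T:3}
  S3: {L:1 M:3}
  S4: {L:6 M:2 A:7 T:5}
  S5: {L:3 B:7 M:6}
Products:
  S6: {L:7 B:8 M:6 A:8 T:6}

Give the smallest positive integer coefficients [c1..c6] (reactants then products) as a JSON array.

L: 2·1+3·0+2·1+3·6+2·3 = 28 | 4·7 = 28
B: 2·3+3·4+2·0+3·0+2·7 = 32 | 4·8 = 32
M: 2·0+3·0+2·3+3·2+2·6 = 24 | 4·6 = 24
A: 2·4+3·1+2·0+3·7+2·0 = 32 | 4·8 = 32
T: 2·0+3·3+2·0+3·5+2·0 = 24 | 4·6 = 24
gcd(2,3,2,3,2,4) = 1

Coefficients: [2, 3, 2, 3, 2, 4]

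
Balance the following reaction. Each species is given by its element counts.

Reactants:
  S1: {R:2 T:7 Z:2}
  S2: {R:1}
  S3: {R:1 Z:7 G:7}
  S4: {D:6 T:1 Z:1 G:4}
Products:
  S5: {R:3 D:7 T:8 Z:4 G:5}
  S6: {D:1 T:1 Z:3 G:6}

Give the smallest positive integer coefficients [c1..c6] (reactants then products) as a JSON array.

R: 5·2+4·1+1·1+6·0 = 15 | 5·3+1·0 = 15
D: 5·0+4·0+1·0+6·6 = 36 | 5·7+1·1 = 36
T: 5·7+4·0+1·0+6·1 = 41 | 5·8+1·1 = 41
Z: 5·2+4·0+1·7+6·1 = 23 | 5·4+1·3 = 23
G: 5·0+4·0+1·7+6·4 = 31 | 5·5+1·6 = 31
gcd(5,4,1,6,5,1) = 1

Coefficients: [5, 4, 1, 6, 5, 1]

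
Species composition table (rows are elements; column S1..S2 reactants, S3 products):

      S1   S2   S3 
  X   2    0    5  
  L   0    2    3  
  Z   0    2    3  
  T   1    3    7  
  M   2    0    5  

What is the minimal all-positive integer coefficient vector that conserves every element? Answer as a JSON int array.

Coefficients: [5, 3, 2]

X: 5·2+3·0 = 10 | 2·5 = 10
L: 5·0+3·2 = 6 | 2·3 = 6
Z: 5·0+3·2 = 6 | 2·3 = 6
T: 5·1+3·3 = 14 | 2·7 = 14
M: 5·2+3·0 = 10 | 2·5 = 10
gcd(5,3,2) = 1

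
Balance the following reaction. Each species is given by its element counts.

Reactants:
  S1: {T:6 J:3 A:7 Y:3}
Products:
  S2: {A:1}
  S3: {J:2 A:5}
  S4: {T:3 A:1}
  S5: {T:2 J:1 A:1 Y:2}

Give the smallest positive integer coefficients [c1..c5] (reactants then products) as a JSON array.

T: 4·6 = 24 | 3·0+3·0+4·3+6·2 = 24
J: 4·3 = 12 | 3·0+3·2+4·0+6·1 = 12
A: 4·7 = 28 | 3·1+3·5+4·1+6·1 = 28
Y: 4·3 = 12 | 3·0+3·0+4·0+6·2 = 12
gcd(4,3,3,4,6) = 1

Coefficients: [4, 3, 3, 4, 6]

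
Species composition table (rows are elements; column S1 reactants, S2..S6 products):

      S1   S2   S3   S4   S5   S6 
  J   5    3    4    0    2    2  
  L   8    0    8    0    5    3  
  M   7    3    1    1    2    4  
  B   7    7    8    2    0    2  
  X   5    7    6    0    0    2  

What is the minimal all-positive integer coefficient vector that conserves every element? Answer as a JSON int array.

J: 6·5 = 30 | 2·3+1·4+5·0+5·2+5·2 = 30
L: 6·8 = 48 | 2·0+1·8+5·0+5·5+5·3 = 48
M: 6·7 = 42 | 2·3+1·1+5·1+5·2+5·4 = 42
B: 6·7 = 42 | 2·7+1·8+5·2+5·0+5·2 = 42
X: 6·5 = 30 | 2·7+1·6+5·0+5·0+5·2 = 30
gcd(6,2,1,5,5,5) = 1

Coefficients: [6, 2, 1, 5, 5, 5]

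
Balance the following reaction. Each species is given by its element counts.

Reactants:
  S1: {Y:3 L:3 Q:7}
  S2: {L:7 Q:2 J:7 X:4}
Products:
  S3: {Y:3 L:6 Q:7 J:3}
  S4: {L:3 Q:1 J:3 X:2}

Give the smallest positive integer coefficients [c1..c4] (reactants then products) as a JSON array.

Y: 1·3+3·0 = 3 | 1·3+6·0 = 3
L: 1·3+3·7 = 24 | 1·6+6·3 = 24
Q: 1·7+3·2 = 13 | 1·7+6·1 = 13
J: 1·0+3·7 = 21 | 1·3+6·3 = 21
X: 1·0+3·4 = 12 | 1·0+6·2 = 12
gcd(1,3,1,6) = 1

Coefficients: [1, 3, 1, 6]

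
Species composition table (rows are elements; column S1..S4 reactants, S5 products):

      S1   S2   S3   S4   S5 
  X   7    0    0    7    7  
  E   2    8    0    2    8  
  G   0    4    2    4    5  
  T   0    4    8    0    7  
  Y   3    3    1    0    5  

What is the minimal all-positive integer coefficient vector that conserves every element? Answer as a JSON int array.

X: 3·7+3·0+2·0+1·7 = 28 | 4·7 = 28
E: 3·2+3·8+2·0+1·2 = 32 | 4·8 = 32
G: 3·0+3·4+2·2+1·4 = 20 | 4·5 = 20
T: 3·0+3·4+2·8+1·0 = 28 | 4·7 = 28
Y: 3·3+3·3+2·1+1·0 = 20 | 4·5 = 20
gcd(3,3,2,1,4) = 1

Coefficients: [3, 3, 2, 1, 4]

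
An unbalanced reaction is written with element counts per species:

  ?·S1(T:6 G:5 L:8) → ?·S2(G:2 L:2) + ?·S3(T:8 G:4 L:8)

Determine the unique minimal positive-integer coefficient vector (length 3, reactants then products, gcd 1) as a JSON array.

Coefficients: [4, 4, 3]

T: 4·6 = 24 | 4·0+3·8 = 24
G: 4·5 = 20 | 4·2+3·4 = 20
L: 4·8 = 32 | 4·2+3·8 = 32
gcd(4,4,3) = 1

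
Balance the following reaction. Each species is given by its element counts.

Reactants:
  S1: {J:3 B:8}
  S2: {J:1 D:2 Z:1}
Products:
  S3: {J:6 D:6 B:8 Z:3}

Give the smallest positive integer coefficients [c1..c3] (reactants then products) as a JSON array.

Coefficients: [1, 3, 1]

J: 1·3+3·1 = 6 | 1·6 = 6
D: 1·0+3·2 = 6 | 1·6 = 6
B: 1·8+3·0 = 8 | 1·8 = 8
Z: 1·0+3·1 = 3 | 1·3 = 3
gcd(1,3,1) = 1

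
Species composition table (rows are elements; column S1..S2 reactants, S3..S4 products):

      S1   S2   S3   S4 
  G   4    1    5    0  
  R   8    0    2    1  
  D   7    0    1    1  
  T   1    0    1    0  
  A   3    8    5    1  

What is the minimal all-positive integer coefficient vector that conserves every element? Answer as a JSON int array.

G: 1·4+1·1 = 5 | 1·5+6·0 = 5
R: 1·8+1·0 = 8 | 1·2+6·1 = 8
D: 1·7+1·0 = 7 | 1·1+6·1 = 7
T: 1·1+1·0 = 1 | 1·1+6·0 = 1
A: 1·3+1·8 = 11 | 1·5+6·1 = 11
gcd(1,1,1,6) = 1

Coefficients: [1, 1, 1, 6]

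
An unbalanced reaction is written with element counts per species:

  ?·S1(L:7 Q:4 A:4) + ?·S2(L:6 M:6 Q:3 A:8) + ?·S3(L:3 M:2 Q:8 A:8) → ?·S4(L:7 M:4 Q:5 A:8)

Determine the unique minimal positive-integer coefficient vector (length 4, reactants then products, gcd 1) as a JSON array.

Coefficients: [2, 3, 1, 5]

L: 2·7+3·6+1·3 = 35 | 5·7 = 35
M: 2·0+3·6+1·2 = 20 | 5·4 = 20
Q: 2·4+3·3+1·8 = 25 | 5·5 = 25
A: 2·4+3·8+1·8 = 40 | 5·8 = 40
gcd(2,3,1,5) = 1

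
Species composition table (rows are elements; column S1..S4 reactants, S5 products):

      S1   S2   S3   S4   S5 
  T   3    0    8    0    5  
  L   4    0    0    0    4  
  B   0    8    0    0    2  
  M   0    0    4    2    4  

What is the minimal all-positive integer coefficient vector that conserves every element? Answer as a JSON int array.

T: 4·3+1·0+1·8+6·0 = 20 | 4·5 = 20
L: 4·4+1·0+1·0+6·0 = 16 | 4·4 = 16
B: 4·0+1·8+1·0+6·0 = 8 | 4·2 = 8
M: 4·0+1·0+1·4+6·2 = 16 | 4·4 = 16
gcd(4,1,1,6,4) = 1

Coefficients: [4, 1, 1, 6, 4]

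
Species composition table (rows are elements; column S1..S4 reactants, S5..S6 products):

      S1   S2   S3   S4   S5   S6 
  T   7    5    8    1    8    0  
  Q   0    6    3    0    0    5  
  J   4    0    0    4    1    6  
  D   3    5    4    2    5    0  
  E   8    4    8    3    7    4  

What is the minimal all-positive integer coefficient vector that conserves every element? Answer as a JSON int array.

T: 4·7+2·5+1·8+2·1 = 48 | 6·8+3·0 = 48
Q: 4·0+2·6+1·3+2·0 = 15 | 6·0+3·5 = 15
J: 4·4+2·0+1·0+2·4 = 24 | 6·1+3·6 = 24
D: 4·3+2·5+1·4+2·2 = 30 | 6·5+3·0 = 30
E: 4·8+2·4+1·8+2·3 = 54 | 6·7+3·4 = 54
gcd(4,2,1,2,6,3) = 1

Coefficients: [4, 2, 1, 2, 6, 3]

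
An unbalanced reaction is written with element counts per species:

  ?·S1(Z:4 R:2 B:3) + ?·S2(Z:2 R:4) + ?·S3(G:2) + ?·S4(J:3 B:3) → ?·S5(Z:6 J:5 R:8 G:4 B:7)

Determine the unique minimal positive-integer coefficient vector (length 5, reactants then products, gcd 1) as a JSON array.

Coefficients: [2, 5, 6, 5, 3]

Z: 2·4+5·2+6·0+5·0 = 18 | 3·6 = 18
J: 2·0+5·0+6·0+5·3 = 15 | 3·5 = 15
R: 2·2+5·4+6·0+5·0 = 24 | 3·8 = 24
G: 2·0+5·0+6·2+5·0 = 12 | 3·4 = 12
B: 2·3+5·0+6·0+5·3 = 21 | 3·7 = 21
gcd(2,5,6,5,3) = 1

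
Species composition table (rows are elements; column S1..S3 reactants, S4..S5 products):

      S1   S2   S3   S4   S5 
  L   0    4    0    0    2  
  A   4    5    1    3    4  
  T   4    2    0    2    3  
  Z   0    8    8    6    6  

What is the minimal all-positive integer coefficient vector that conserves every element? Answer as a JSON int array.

Coefficients: [4, 1, 5, 6, 2]

L: 4·0+1·4+5·0 = 4 | 6·0+2·2 = 4
A: 4·4+1·5+5·1 = 26 | 6·3+2·4 = 26
T: 4·4+1·2+5·0 = 18 | 6·2+2·3 = 18
Z: 4·0+1·8+5·8 = 48 | 6·6+2·6 = 48
gcd(4,1,5,6,2) = 1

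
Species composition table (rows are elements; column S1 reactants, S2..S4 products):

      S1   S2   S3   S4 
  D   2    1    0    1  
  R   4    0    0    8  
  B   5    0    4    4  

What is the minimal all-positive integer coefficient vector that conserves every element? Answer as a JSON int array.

Coefficients: [4, 6, 3, 2]

D: 4·2 = 8 | 6·1+3·0+2·1 = 8
R: 4·4 = 16 | 6·0+3·0+2·8 = 16
B: 4·5 = 20 | 6·0+3·4+2·4 = 20
gcd(4,6,3,2) = 1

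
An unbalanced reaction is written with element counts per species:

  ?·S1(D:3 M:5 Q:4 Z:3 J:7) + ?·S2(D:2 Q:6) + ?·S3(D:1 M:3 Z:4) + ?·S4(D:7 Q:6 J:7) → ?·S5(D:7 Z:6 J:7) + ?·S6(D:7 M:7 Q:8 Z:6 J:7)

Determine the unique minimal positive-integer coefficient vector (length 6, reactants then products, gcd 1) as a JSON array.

Coefficients: [2, 1, 6, 3, 1, 4]

D: 2·3+1·2+6·1+3·7 = 35 | 1·7+4·7 = 35
M: 2·5+1·0+6·3+3·0 = 28 | 1·0+4·7 = 28
Q: 2·4+1·6+6·0+3·6 = 32 | 1·0+4·8 = 32
Z: 2·3+1·0+6·4+3·0 = 30 | 1·6+4·6 = 30
J: 2·7+1·0+6·0+3·7 = 35 | 1·7+4·7 = 35
gcd(2,1,6,3,1,4) = 1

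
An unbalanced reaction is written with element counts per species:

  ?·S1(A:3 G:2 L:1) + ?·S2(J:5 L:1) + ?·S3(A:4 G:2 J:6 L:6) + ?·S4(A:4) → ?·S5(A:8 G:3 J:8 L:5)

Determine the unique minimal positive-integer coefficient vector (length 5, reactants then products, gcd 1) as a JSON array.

A: 4·3+4·0+2·4+3·4 = 32 | 4·8 = 32
G: 4·2+4·0+2·2+3·0 = 12 | 4·3 = 12
J: 4·0+4·5+2·6+3·0 = 32 | 4·8 = 32
L: 4·1+4·1+2·6+3·0 = 20 | 4·5 = 20
gcd(4,4,2,3,4) = 1

Coefficients: [4, 4, 2, 3, 4]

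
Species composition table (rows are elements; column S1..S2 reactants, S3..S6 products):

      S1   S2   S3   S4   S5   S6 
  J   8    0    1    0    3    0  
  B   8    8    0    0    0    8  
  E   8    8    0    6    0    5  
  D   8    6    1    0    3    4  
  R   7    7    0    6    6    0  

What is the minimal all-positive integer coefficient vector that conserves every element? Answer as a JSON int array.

Coefficients: [2, 4, 4, 3, 4, 6]

J: 2·8+4·0 = 16 | 4·1+3·0+4·3+6·0 = 16
B: 2·8+4·8 = 48 | 4·0+3·0+4·0+6·8 = 48
E: 2·8+4·8 = 48 | 4·0+3·6+4·0+6·5 = 48
D: 2·8+4·6 = 40 | 4·1+3·0+4·3+6·4 = 40
R: 2·7+4·7 = 42 | 4·0+3·6+4·6+6·0 = 42
gcd(2,4,4,3,4,6) = 1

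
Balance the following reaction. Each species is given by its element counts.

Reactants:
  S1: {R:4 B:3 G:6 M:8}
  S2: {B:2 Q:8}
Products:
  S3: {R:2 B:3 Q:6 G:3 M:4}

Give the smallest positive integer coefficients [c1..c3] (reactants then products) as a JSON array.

R: 2·4+3·0 = 8 | 4·2 = 8
B: 2·3+3·2 = 12 | 4·3 = 12
Q: 2·0+3·8 = 24 | 4·6 = 24
G: 2·6+3·0 = 12 | 4·3 = 12
M: 2·8+3·0 = 16 | 4·4 = 16
gcd(2,3,4) = 1

Coefficients: [2, 3, 4]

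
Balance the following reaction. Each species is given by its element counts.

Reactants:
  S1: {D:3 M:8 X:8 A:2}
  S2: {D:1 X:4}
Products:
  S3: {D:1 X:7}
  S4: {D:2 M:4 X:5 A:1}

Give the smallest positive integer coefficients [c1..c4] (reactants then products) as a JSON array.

Coefficients: [3, 5, 2, 6]

D: 3·3+5·1 = 14 | 2·1+6·2 = 14
M: 3·8+5·0 = 24 | 2·0+6·4 = 24
X: 3·8+5·4 = 44 | 2·7+6·5 = 44
A: 3·2+5·0 = 6 | 2·0+6·1 = 6
gcd(3,5,2,6) = 1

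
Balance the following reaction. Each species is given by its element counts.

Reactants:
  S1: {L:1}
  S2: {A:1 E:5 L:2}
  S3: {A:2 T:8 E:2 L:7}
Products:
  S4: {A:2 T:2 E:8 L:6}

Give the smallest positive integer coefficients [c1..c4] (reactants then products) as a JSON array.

A: 5·0+6·1+1·2 = 8 | 4·2 = 8
T: 5·0+6·0+1·8 = 8 | 4·2 = 8
E: 5·0+6·5+1·2 = 32 | 4·8 = 32
L: 5·1+6·2+1·7 = 24 | 4·6 = 24
gcd(5,6,1,4) = 1

Coefficients: [5, 6, 1, 4]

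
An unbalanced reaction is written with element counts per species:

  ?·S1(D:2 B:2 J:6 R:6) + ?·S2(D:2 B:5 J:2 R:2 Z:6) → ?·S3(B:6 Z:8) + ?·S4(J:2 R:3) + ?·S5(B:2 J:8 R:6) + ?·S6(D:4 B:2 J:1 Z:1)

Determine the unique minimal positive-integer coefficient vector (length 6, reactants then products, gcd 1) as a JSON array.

Coefficients: [2, 6, 4, 6, 1, 4]

D: 2·2+6·2 = 16 | 4·0+6·0+1·0+4·4 = 16
B: 2·2+6·5 = 34 | 4·6+6·0+1·2+4·2 = 34
J: 2·6+6·2 = 24 | 4·0+6·2+1·8+4·1 = 24
R: 2·6+6·2 = 24 | 4·0+6·3+1·6+4·0 = 24
Z: 2·0+6·6 = 36 | 4·8+6·0+1·0+4·1 = 36
gcd(2,6,4,6,1,4) = 1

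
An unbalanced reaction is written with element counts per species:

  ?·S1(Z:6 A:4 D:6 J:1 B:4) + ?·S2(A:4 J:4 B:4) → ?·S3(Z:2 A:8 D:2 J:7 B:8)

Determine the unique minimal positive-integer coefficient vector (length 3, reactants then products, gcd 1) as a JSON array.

Z: 1·6+5·0 = 6 | 3·2 = 6
A: 1·4+5·4 = 24 | 3·8 = 24
D: 1·6+5·0 = 6 | 3·2 = 6
J: 1·1+5·4 = 21 | 3·7 = 21
B: 1·4+5·4 = 24 | 3·8 = 24
gcd(1,5,3) = 1

Coefficients: [1, 5, 3]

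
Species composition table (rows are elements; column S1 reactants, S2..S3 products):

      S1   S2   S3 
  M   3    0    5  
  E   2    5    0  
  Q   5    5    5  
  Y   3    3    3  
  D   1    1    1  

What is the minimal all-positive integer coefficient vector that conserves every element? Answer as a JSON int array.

Coefficients: [5, 2, 3]

M: 5·3 = 15 | 2·0+3·5 = 15
E: 5·2 = 10 | 2·5+3·0 = 10
Q: 5·5 = 25 | 2·5+3·5 = 25
Y: 5·3 = 15 | 2·3+3·3 = 15
D: 5·1 = 5 | 2·1+3·1 = 5
gcd(5,2,3) = 1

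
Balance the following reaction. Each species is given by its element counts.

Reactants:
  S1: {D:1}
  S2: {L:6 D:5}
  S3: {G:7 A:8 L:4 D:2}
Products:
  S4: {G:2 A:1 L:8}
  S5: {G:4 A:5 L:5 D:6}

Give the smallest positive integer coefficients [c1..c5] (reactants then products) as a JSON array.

Coefficients: [3, 5, 4, 2, 6]

G: 3·0+5·0+4·7 = 28 | 2·2+6·4 = 28
A: 3·0+5·0+4·8 = 32 | 2·1+6·5 = 32
L: 3·0+5·6+4·4 = 46 | 2·8+6·5 = 46
D: 3·1+5·5+4·2 = 36 | 2·0+6·6 = 36
gcd(3,5,4,2,6) = 1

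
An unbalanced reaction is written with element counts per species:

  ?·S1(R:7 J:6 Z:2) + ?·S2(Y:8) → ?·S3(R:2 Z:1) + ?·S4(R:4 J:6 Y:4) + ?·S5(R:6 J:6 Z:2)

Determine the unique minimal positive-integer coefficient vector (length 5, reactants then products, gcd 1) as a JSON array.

R: 4·7+1·0 = 28 | 4·2+2·4+2·6 = 28
J: 4·6+1·0 = 24 | 4·0+2·6+2·6 = 24
Z: 4·2+1·0 = 8 | 4·1+2·0+2·2 = 8
Y: 4·0+1·8 = 8 | 4·0+2·4+2·0 = 8
gcd(4,1,4,2,2) = 1

Coefficients: [4, 1, 4, 2, 2]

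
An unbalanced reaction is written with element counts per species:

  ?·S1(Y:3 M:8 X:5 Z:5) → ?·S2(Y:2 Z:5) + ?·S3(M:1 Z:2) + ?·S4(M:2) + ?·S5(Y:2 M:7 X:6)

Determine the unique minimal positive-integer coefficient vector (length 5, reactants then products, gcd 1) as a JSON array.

Y: 6·3 = 18 | 4·2+5·0+4·0+5·2 = 18
M: 6·8 = 48 | 4·0+5·1+4·2+5·7 = 48
X: 6·5 = 30 | 4·0+5·0+4·0+5·6 = 30
Z: 6·5 = 30 | 4·5+5·2+4·0+5·0 = 30
gcd(6,4,5,4,5) = 1

Coefficients: [6, 4, 5, 4, 5]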